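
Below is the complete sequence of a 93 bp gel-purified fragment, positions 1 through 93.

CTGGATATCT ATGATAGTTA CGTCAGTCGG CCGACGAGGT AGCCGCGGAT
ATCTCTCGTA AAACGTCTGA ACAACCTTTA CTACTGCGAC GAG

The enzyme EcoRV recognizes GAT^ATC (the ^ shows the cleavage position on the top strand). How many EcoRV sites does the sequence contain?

2

GATATC occurs starting at positions 4, 48.
EcoRV cuts at 2 sites.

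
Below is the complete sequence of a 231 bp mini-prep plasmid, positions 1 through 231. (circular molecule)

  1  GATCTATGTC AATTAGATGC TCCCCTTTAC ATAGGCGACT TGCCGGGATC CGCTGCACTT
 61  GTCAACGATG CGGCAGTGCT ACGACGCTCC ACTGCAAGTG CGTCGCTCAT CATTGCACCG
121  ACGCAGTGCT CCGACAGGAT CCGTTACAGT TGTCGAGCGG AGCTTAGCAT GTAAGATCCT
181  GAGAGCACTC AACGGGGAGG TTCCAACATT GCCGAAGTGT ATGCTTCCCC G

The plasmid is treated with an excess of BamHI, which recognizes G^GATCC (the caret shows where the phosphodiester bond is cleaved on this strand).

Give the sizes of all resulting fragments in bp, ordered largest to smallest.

140, 91 bp

BamHI sites (GGATCC) start at positions 46, 137.
BamHI cuts after the first base of each site, so after positions 46, 137.
Circular molecule, 2 cuts → 2 fragments:
  47–137 → 91 bp
  138–231 then 1–46 → 94 + 46 = 140 bp
Sorted largest to smallest: 140, 91 bp.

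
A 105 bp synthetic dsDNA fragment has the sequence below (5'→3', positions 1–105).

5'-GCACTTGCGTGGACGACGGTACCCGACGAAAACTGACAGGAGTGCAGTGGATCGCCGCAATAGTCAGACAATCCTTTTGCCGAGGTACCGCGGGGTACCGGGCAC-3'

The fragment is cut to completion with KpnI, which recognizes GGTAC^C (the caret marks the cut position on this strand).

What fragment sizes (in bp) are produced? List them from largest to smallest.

66, 22, 10, 7 bp

KpnI sites (GGTACC) start at positions 18, 84, 94.
KpnI cuts after base 5 of each site (before the last base), so after positions 22, 88, 98.
Linear molecule, 3 cuts → 4 fragments:
  1–22 → 22 bp
  23–88 → 66 bp
  89–98 → 10 bp
  99–105 → 7 bp
Sorted largest to smallest: 66, 22, 10, 7 bp.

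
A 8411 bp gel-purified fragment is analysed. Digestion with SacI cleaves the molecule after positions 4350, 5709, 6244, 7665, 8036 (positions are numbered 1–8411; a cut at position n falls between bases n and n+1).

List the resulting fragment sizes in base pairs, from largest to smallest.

4350, 1421, 1359, 535, 375, 371 bp

Linear molecule, 5 cuts → 6 fragments:
  4350 − 0 = 4350 bp
  5709 − 4350 = 1359 bp
  6244 − 5709 = 535 bp
  7665 − 6244 = 1421 bp
  8036 − 7665 = 371 bp
  8411 − 8036 = 375 bp
Sorted largest to smallest: 4350, 1421, 1359, 535, 375, 371 bp.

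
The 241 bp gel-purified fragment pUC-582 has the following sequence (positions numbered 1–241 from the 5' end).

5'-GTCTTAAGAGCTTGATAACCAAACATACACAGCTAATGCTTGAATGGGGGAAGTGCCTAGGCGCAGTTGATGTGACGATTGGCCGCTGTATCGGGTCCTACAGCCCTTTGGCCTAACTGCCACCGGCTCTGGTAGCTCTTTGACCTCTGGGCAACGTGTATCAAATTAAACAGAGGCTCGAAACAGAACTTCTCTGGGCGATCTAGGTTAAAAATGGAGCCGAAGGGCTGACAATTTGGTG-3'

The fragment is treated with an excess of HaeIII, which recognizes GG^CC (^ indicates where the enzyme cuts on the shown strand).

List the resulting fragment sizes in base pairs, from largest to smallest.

HaeIII sites (GGCC) start at positions 81, 110.
HaeIII cuts after base 2 of each site, so after positions 82, 111.
Linear molecule, 2 cuts → 3 fragments:
  1–82 → 82 bp
  83–111 → 29 bp
  112–241 → 130 bp
Sorted largest to smallest: 130, 82, 29 bp.

130, 82, 29 bp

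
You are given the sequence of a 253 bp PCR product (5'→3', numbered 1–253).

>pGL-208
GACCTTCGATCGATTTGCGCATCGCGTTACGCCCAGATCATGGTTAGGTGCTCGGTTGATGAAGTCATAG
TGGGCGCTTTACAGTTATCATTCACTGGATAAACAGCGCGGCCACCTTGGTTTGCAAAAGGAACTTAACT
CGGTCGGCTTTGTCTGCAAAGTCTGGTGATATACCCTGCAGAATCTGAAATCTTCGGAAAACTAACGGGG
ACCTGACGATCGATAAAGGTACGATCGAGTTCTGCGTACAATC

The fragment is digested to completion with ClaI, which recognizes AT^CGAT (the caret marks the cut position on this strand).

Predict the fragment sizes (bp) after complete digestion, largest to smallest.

ClaI sites (ATCGAT) start at positions 9, 219.
ClaI cuts after base 2 of each site, so after positions 10, 220.
Linear molecule, 2 cuts → 3 fragments:
  1–10 → 10 bp
  11–220 → 210 bp
  221–253 → 33 bp
Sorted largest to smallest: 210, 33, 10 bp.

210, 33, 10 bp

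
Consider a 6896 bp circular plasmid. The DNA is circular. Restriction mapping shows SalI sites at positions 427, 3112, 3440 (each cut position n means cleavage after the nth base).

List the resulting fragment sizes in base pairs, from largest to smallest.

Circular molecule, 3 cuts → 3 fragments:
  3112 − 427 = 2685 bp
  3440 − 3112 = 328 bp
  wrap: 6896 − 3440 + 427 = 3883 bp
Sorted largest to smallest: 3883, 2685, 328 bp.

3883, 2685, 328 bp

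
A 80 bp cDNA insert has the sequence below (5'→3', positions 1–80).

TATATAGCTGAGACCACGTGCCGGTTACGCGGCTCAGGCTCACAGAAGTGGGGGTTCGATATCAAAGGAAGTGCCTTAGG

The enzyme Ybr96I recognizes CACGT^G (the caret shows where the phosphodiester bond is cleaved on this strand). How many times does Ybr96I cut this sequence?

CACGTG occurs starting at position 15.
Ybr96I cuts at 1 site.

1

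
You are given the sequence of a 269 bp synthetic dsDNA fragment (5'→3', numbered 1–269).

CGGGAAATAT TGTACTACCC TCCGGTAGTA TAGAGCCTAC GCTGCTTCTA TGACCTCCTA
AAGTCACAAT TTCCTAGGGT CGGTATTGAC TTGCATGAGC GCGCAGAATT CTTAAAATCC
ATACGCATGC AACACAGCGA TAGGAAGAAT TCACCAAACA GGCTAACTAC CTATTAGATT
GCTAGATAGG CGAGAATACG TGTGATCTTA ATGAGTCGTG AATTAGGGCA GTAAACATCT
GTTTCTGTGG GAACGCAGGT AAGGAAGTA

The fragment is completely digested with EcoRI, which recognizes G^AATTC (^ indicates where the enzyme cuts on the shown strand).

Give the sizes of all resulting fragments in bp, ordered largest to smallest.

EcoRI sites (GAATTC) start at positions 106, 147.
EcoRI cuts after the first base of each site, so after positions 106, 147.
Linear molecule, 2 cuts → 3 fragments:
  1–106 → 106 bp
  107–147 → 41 bp
  148–269 → 122 bp
Sorted largest to smallest: 122, 106, 41 bp.

122, 106, 41 bp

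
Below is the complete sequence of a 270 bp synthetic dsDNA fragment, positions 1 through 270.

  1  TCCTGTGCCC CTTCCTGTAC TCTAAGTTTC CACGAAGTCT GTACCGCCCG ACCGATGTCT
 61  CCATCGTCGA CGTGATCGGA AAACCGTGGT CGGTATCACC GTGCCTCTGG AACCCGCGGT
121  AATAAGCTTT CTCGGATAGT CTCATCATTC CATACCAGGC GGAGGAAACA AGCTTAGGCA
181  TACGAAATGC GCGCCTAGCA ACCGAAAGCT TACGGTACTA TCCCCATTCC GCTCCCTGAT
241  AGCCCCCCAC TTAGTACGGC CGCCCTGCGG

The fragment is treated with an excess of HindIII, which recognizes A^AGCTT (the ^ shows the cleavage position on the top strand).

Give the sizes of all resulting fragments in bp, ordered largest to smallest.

HindIII sites (AAGCTT) start at positions 124, 170, 206.
HindIII cuts after the first base of each site, so after positions 124, 170, 206.
Linear molecule, 3 cuts → 4 fragments:
  1–124 → 124 bp
  125–170 → 46 bp
  171–206 → 36 bp
  207–270 → 64 bp
Sorted largest to smallest: 124, 64, 46, 36 bp.

124, 64, 46, 36 bp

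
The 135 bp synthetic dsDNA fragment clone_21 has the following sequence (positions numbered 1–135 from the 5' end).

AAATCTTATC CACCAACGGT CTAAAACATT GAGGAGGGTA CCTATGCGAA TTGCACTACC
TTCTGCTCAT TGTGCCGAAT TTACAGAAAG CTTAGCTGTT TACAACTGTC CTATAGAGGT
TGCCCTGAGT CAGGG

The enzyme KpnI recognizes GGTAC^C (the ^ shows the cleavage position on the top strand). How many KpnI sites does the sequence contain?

GGTACC occurs starting at position 37.
KpnI cuts at 1 site.

1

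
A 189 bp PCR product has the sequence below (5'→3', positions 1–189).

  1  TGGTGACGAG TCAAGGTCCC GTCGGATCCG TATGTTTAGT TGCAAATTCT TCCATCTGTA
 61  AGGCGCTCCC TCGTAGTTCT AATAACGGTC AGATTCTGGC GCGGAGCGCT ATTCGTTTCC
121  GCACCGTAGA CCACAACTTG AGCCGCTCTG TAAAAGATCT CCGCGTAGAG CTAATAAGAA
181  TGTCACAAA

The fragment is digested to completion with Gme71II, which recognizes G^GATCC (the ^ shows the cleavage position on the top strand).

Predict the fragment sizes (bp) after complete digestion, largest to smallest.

The Gme71II site (GGATCC) starts at position 24.
Gme71II cuts after the first base of each site, so after position 24.
Linear molecule, 1 cut → 2 fragments:
  1–24 → 24 bp
  25–189 → 165 bp
Sorted largest to smallest: 165, 24 bp.

165, 24 bp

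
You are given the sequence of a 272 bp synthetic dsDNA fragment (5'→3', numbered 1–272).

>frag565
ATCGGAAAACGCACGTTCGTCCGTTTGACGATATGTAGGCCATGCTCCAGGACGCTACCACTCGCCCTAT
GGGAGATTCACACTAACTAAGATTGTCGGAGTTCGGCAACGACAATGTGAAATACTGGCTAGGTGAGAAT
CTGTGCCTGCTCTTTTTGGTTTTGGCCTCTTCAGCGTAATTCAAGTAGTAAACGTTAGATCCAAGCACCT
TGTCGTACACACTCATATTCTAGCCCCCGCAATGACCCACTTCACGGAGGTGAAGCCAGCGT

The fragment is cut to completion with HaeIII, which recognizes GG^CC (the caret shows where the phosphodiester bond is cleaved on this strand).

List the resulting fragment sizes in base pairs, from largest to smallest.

126, 107, 39 bp

HaeIII sites (GGCC) start at positions 38, 164.
HaeIII cuts after base 2 of each site, so after positions 39, 165.
Linear molecule, 2 cuts → 3 fragments:
  1–39 → 39 bp
  40–165 → 126 bp
  166–272 → 107 bp
Sorted largest to smallest: 126, 107, 39 bp.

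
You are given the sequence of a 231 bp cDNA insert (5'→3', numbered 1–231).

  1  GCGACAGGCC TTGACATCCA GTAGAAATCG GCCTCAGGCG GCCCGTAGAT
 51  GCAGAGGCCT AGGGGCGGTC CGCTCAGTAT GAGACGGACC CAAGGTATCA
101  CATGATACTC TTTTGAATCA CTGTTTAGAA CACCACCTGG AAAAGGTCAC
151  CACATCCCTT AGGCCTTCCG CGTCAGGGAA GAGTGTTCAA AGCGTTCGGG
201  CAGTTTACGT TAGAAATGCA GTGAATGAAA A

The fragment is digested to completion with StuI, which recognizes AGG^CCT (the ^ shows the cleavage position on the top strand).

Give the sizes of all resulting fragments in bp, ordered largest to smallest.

106, 68, 49, 8 bp

StuI sites (AGGCCT) start at positions 6, 55, 161.
StuI cuts after base 3 of each site, so after positions 8, 57, 163.
Linear molecule, 3 cuts → 4 fragments:
  1–8 → 8 bp
  9–57 → 49 bp
  58–163 → 106 bp
  164–231 → 68 bp
Sorted largest to smallest: 106, 68, 49, 8 bp.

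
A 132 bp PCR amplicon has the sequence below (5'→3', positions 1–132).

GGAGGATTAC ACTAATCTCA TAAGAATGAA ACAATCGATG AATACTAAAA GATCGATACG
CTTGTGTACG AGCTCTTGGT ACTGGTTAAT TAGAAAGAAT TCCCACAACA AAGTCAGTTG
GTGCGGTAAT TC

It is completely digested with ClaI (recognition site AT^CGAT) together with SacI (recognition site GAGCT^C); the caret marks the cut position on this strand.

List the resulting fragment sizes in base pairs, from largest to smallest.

ClaI sites (ATCGAT) start at positions 34, 52.
ClaI cuts after base 2 of each site, so after positions 35, 53.
The SacI site (GAGCTC) starts at position 70.
SacI cuts after base 5 of each site (before the last base), so after position 74.
Combined cut positions: 35, 53, 74.
Linear molecule, 3 cuts → 4 fragments:
  1–35 → 35 bp
  36–53 → 18 bp
  54–74 → 21 bp
  75–132 → 58 bp
Sorted largest to smallest: 58, 35, 21, 18 bp.

58, 35, 21, 18 bp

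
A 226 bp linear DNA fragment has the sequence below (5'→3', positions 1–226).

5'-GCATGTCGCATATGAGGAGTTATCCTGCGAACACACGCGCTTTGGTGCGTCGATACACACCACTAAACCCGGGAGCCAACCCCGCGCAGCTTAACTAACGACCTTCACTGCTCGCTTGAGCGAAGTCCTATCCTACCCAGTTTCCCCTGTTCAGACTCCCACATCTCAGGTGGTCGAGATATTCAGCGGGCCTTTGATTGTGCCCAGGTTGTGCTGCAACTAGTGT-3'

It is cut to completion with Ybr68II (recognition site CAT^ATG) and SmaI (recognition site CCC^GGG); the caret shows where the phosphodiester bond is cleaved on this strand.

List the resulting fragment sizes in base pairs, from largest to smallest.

The Ybr68II site (CATATG) starts at position 9.
Ybr68II cuts after base 3 of each site, so after position 11.
The SmaI site (CCCGGG) starts at position 68.
SmaI cuts after base 3 of each site, so after position 70.
Combined cut positions: 11, 70.
Linear molecule, 2 cuts → 3 fragments:
  1–11 → 11 bp
  12–70 → 59 bp
  71–226 → 156 bp
Sorted largest to smallest: 156, 59, 11 bp.

156, 59, 11 bp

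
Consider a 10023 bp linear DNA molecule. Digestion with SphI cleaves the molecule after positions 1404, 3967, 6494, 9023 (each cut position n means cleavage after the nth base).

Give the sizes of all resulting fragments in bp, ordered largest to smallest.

Linear molecule, 4 cuts → 5 fragments:
  1404 − 0 = 1404 bp
  3967 − 1404 = 2563 bp
  6494 − 3967 = 2527 bp
  9023 − 6494 = 2529 bp
  10023 − 9023 = 1000 bp
Sorted largest to smallest: 2563, 2529, 2527, 1404, 1000 bp.

2563, 2529, 2527, 1404, 1000 bp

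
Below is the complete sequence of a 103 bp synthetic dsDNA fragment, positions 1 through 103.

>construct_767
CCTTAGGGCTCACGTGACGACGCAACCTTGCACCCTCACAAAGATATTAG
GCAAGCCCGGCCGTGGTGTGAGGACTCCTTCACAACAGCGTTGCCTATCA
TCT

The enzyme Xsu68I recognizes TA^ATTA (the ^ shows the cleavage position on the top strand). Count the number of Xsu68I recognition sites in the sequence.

0

No occurrence of TAATTA is present in the sequence.
Xsu68I does not cut: 0 sites.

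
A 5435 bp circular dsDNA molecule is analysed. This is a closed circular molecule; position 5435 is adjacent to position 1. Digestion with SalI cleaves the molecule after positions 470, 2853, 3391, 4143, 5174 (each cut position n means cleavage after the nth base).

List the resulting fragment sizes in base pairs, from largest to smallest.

Circular molecule, 5 cuts → 5 fragments:
  2853 − 470 = 2383 bp
  3391 − 2853 = 538 bp
  4143 − 3391 = 752 bp
  5174 − 4143 = 1031 bp
  wrap: 5435 − 5174 + 470 = 731 bp
Sorted largest to smallest: 2383, 1031, 752, 731, 538 bp.

2383, 1031, 752, 731, 538 bp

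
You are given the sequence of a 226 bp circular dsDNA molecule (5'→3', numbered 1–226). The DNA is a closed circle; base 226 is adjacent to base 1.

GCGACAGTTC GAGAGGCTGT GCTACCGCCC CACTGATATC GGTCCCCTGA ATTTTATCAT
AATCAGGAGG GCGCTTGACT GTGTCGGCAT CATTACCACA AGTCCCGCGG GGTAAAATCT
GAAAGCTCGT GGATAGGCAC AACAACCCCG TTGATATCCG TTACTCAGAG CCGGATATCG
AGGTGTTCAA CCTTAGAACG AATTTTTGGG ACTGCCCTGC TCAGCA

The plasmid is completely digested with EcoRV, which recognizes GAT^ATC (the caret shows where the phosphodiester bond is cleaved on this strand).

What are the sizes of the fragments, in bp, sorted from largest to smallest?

118, 87, 21 bp

EcoRV sites (GATATC) start at positions 35, 153, 174.
EcoRV cuts after base 3 of each site, so after positions 37, 155, 176.
Circular molecule, 3 cuts → 3 fragments:
  38–155 → 118 bp
  156–176 → 21 bp
  177–226 then 1–37 → 50 + 37 = 87 bp
Sorted largest to smallest: 118, 87, 21 bp.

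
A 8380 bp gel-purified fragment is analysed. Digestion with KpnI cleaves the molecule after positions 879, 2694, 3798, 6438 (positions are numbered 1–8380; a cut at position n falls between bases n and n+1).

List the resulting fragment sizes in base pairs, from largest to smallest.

2640, 1942, 1815, 1104, 879 bp

Linear molecule, 4 cuts → 5 fragments:
  879 − 0 = 879 bp
  2694 − 879 = 1815 bp
  3798 − 2694 = 1104 bp
  6438 − 3798 = 2640 bp
  8380 − 6438 = 1942 bp
Sorted largest to smallest: 2640, 1942, 1815, 1104, 879 bp.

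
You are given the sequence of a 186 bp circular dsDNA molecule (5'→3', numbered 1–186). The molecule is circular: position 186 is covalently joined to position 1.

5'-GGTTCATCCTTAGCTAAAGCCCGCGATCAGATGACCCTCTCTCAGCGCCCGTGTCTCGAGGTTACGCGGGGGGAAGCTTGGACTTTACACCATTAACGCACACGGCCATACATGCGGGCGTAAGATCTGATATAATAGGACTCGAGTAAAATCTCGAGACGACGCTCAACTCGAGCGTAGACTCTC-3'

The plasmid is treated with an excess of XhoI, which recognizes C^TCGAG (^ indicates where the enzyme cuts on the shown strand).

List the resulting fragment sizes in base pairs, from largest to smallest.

86, 71, 17, 12 bp

XhoI sites (CTCGAG) start at positions 55, 141, 153, 170.
XhoI cuts after the first base of each site, so after positions 55, 141, 153, 170.
Circular molecule, 4 cuts → 4 fragments:
  56–141 → 86 bp
  142–153 → 12 bp
  154–170 → 17 bp
  171–186 then 1–55 → 16 + 55 = 71 bp
Sorted largest to smallest: 86, 71, 17, 12 bp.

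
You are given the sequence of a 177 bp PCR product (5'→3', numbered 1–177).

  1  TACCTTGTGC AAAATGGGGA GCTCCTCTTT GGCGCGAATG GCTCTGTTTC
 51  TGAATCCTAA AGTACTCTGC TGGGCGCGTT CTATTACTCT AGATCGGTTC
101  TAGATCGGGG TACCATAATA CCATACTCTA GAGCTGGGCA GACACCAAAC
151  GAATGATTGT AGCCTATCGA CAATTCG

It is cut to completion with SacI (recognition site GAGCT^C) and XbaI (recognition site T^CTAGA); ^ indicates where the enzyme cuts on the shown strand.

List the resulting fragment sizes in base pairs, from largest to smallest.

65, 50, 28, 23, 11 bp

The SacI site (GAGCTC) starts at position 19.
SacI cuts after base 5 of each site (before the last base), so after position 23.
XbaI sites (TCTAGA) start at positions 88, 99, 127.
XbaI cuts after the first base of each site, so after positions 88, 99, 127.
Combined cut positions: 23, 88, 99, 127.
Linear molecule, 4 cuts → 5 fragments:
  1–23 → 23 bp
  24–88 → 65 bp
  89–99 → 11 bp
  100–127 → 28 bp
  128–177 → 50 bp
Sorted largest to smallest: 65, 50, 28, 23, 11 bp.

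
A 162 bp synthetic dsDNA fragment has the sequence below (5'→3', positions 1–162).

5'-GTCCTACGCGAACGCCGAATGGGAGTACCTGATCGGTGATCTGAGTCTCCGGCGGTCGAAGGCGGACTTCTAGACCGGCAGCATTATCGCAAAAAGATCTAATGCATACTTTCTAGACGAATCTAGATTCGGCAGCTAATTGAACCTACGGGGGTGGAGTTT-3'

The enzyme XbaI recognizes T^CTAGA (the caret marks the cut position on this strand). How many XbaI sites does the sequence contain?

TCTAGA occurs starting at positions 69, 112, 122.
XbaI cuts at 3 sites.

3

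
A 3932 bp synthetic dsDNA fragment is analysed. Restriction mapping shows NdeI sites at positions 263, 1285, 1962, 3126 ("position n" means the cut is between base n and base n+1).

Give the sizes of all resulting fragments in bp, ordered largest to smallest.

1164, 1022, 806, 677, 263 bp

Linear molecule, 4 cuts → 5 fragments:
  263 − 0 = 263 bp
  1285 − 263 = 1022 bp
  1962 − 1285 = 677 bp
  3126 − 1962 = 1164 bp
  3932 − 3126 = 806 bp
Sorted largest to smallest: 1164, 1022, 806, 677, 263 bp.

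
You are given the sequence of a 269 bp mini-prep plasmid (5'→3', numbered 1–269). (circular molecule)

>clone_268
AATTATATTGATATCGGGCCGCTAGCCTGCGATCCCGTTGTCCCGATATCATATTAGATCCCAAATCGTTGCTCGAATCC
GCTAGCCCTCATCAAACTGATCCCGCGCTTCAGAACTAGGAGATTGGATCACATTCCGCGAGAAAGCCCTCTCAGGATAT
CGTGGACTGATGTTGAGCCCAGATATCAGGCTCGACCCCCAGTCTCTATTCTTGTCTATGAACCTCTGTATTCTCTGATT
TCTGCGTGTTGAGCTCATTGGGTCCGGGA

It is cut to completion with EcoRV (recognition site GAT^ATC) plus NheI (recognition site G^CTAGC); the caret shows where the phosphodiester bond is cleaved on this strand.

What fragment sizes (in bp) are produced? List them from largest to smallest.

EcoRV sites (GATATC) start at positions 10, 45, 156, 182.
EcoRV cuts after base 3 of each site, so after positions 12, 47, 158, 184.
NheI sites (GCTAGC) start at positions 21, 81.
NheI cuts after the first base of each site, so after positions 21, 81.
Combined cut positions: 12, 21, 47, 81, 158, 184.
Circular molecule, 6 cuts → 6 fragments:
  13–21 → 9 bp
  22–47 → 26 bp
  48–81 → 34 bp
  82–158 → 77 bp
  159–184 → 26 bp
  185–269 then 1–12 → 85 + 12 = 97 bp
Sorted largest to smallest: 97, 77, 34, 26, 26, 9 bp.

97, 77, 34, 26, 26, 9 bp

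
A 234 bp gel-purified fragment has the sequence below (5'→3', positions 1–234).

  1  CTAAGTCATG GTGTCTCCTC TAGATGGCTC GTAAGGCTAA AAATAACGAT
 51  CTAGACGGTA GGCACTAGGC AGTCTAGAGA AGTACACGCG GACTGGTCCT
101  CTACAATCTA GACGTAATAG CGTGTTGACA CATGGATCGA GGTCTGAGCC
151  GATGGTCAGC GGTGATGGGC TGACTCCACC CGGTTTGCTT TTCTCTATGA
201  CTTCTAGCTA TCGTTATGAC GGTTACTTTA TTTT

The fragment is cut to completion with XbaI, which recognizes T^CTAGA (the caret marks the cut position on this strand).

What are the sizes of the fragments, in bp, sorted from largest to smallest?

XbaI sites (TCTAGA) start at positions 19, 50, 73, 107.
XbaI cuts after the first base of each site, so after positions 19, 50, 73, 107.
Linear molecule, 4 cuts → 5 fragments:
  1–19 → 19 bp
  20–50 → 31 bp
  51–73 → 23 bp
  74–107 → 34 bp
  108–234 → 127 bp
Sorted largest to smallest: 127, 34, 31, 23, 19 bp.

127, 34, 31, 23, 19 bp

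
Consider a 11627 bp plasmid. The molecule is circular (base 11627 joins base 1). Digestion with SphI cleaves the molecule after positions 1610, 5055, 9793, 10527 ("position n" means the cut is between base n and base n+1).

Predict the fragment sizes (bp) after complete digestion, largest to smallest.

4738, 3445, 2710, 734 bp

Circular molecule, 4 cuts → 4 fragments:
  5055 − 1610 = 3445 bp
  9793 − 5055 = 4738 bp
  10527 − 9793 = 734 bp
  wrap: 11627 − 10527 + 1610 = 2710 bp
Sorted largest to smallest: 4738, 3445, 2710, 734 bp.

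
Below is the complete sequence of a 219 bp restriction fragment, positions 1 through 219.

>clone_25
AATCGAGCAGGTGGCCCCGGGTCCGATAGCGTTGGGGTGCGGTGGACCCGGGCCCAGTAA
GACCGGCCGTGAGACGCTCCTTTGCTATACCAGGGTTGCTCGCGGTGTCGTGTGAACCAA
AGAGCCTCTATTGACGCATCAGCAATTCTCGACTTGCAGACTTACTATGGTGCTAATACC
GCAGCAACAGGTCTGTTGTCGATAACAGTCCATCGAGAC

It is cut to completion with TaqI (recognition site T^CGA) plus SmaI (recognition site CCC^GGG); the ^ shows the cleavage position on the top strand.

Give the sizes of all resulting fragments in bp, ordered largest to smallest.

100, 50, 31, 15, 14, 6, 3 bp

TaqI sites (TCGA) start at positions 3, 149, 199, 213.
TaqI cuts after the first base of each site, so after positions 3, 149, 199, 213.
SmaI sites (CCCGGG) start at positions 16, 47.
SmaI cuts after base 3 of each site, so after positions 18, 49.
Combined cut positions: 3, 18, 49, 149, 199, 213.
Linear molecule, 6 cuts → 7 fragments:
  1–3 → 3 bp
  4–18 → 15 bp
  19–49 → 31 bp
  50–149 → 100 bp
  150–199 → 50 bp
  200–213 → 14 bp
  214–219 → 6 bp
Sorted largest to smallest: 100, 50, 31, 15, 14, 6, 3 bp.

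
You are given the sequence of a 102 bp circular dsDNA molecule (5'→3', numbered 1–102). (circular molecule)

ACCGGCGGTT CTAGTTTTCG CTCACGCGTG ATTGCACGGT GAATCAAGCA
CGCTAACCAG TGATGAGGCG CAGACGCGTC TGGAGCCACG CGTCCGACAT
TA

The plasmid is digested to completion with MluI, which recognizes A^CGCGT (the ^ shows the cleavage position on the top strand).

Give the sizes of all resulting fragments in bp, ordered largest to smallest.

MluI sites (ACGCGT) start at positions 24, 74, 88.
MluI cuts after the first base of each site, so after positions 24, 74, 88.
Circular molecule, 3 cuts → 3 fragments:
  25–74 → 50 bp
  75–88 → 14 bp
  89–102 then 1–24 → 14 + 24 = 38 bp
Sorted largest to smallest: 50, 38, 14 bp.

50, 38, 14 bp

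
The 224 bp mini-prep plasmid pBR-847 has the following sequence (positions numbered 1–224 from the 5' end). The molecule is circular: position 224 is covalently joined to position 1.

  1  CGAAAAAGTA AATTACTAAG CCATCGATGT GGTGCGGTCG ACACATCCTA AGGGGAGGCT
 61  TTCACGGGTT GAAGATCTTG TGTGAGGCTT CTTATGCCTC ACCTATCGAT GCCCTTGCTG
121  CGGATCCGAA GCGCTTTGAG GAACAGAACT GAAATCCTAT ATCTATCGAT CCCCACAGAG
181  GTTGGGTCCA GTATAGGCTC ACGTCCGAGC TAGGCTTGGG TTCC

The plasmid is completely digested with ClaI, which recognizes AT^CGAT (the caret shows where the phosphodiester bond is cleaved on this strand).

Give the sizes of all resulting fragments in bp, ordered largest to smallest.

82, 82, 60 bp

ClaI sites (ATCGAT) start at positions 23, 105, 165.
ClaI cuts after base 2 of each site, so after positions 24, 106, 166.
Circular molecule, 3 cuts → 3 fragments:
  25–106 → 82 bp
  107–166 → 60 bp
  167–224 then 1–24 → 58 + 24 = 82 bp
Sorted largest to smallest: 82, 82, 60 bp.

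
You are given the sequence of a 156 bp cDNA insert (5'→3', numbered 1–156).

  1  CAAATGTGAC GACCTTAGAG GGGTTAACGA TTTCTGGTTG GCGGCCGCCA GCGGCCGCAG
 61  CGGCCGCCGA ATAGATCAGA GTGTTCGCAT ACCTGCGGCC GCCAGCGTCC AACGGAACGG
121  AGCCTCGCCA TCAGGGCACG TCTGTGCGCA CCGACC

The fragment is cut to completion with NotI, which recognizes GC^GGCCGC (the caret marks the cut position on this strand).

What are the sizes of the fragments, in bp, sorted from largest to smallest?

60, 42, 35, 10, 9 bp

NotI sites (GCGGCCGC) start at positions 41, 51, 60, 95.
NotI cuts after base 2 of each site, so after positions 42, 52, 61, 96.
Linear molecule, 4 cuts → 5 fragments:
  1–42 → 42 bp
  43–52 → 10 bp
  53–61 → 9 bp
  62–96 → 35 bp
  97–156 → 60 bp
Sorted largest to smallest: 60, 42, 35, 10, 9 bp.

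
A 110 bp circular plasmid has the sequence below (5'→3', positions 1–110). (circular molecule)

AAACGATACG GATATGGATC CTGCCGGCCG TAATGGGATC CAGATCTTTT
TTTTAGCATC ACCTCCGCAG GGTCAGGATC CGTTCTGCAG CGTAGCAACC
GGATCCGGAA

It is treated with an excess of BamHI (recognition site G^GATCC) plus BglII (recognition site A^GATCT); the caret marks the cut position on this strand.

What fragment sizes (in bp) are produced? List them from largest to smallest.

34, 25, 25, 20, 6 bp

BamHI sites (GGATCC) start at positions 16, 36, 76, 101.
BamHI cuts after the first base of each site, so after positions 16, 36, 76, 101.
The BglII site (AGATCT) starts at position 42.
BglII cuts after the first base of each site, so after position 42.
Combined cut positions: 16, 36, 42, 76, 101.
Circular molecule, 5 cuts → 5 fragments:
  17–36 → 20 bp
  37–42 → 6 bp
  43–76 → 34 bp
  77–101 → 25 bp
  102–110 then 1–16 → 9 + 16 = 25 bp
Sorted largest to smallest: 34, 25, 25, 20, 6 bp.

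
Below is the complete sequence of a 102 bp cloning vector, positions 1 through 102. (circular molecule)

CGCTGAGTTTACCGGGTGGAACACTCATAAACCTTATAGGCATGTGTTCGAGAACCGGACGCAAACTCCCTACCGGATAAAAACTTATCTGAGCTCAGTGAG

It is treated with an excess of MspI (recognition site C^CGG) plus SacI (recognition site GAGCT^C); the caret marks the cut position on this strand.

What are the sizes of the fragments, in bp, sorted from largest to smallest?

MspI sites (CCGG) start at positions 12, 55, 73.
MspI cuts after the first base of each site, so after positions 12, 55, 73.
The SacI site (GAGCTC) starts at position 91.
SacI cuts after base 5 of each site (before the last base), so after position 95.
Combined cut positions: 12, 55, 73, 95.
Circular molecule, 4 cuts → 4 fragments:
  13–55 → 43 bp
  56–73 → 18 bp
  74–95 → 22 bp
  96–102 then 1–12 → 7 + 12 = 19 bp
Sorted largest to smallest: 43, 22, 19, 18 bp.

43, 22, 19, 18 bp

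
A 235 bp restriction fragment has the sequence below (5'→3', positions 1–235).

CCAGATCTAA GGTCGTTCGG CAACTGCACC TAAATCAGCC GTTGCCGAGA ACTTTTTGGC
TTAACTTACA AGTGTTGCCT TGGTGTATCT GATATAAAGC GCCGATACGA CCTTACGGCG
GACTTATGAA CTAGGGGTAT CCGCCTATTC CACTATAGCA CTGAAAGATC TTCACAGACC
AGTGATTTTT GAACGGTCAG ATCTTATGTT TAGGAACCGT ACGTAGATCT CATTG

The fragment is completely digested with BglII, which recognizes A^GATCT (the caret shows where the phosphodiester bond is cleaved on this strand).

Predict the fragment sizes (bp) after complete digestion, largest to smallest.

163, 33, 26, 10, 3 bp

BglII sites (AGATCT) start at positions 3, 166, 199, 225.
BglII cuts after the first base of each site, so after positions 3, 166, 199, 225.
Linear molecule, 4 cuts → 5 fragments:
  1–3 → 3 bp
  4–166 → 163 bp
  167–199 → 33 bp
  200–225 → 26 bp
  226–235 → 10 bp
Sorted largest to smallest: 163, 33, 26, 10, 3 bp.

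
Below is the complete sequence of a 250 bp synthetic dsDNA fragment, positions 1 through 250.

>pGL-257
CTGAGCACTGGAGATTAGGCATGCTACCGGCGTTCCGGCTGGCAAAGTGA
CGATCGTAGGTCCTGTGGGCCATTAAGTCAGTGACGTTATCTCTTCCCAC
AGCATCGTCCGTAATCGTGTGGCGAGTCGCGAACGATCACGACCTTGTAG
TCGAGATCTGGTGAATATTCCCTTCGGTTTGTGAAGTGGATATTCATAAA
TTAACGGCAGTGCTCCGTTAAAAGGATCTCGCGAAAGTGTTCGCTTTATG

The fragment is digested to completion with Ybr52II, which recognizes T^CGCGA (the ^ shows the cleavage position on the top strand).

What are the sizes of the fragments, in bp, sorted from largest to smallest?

Ybr52II sites (TCGCGA) start at positions 127, 229.
Ybr52II cuts after the first base of each site, so after positions 127, 229.
Linear molecule, 2 cuts → 3 fragments:
  1–127 → 127 bp
  128–229 → 102 bp
  230–250 → 21 bp
Sorted largest to smallest: 127, 102, 21 bp.

127, 102, 21 bp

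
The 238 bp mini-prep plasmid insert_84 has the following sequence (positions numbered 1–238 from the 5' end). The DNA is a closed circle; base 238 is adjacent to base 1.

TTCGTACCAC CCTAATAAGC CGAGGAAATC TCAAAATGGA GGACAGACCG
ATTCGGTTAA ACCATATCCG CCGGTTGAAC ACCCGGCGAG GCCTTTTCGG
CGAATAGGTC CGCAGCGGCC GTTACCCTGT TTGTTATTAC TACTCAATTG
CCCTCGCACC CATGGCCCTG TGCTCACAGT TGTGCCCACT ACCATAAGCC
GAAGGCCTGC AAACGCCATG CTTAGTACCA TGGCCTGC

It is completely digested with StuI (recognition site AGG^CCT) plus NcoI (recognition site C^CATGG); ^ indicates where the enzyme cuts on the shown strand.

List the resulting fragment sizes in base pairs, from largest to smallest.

StuI sites (AGGCCT) start at positions 89, 203.
StuI cuts after base 3 of each site, so after positions 91, 205.
NcoI sites (CCATGG) start at positions 160, 228.
NcoI cuts after the first base of each site, so after positions 160, 228.
Combined cut positions: 91, 160, 205, 228.
Circular molecule, 4 cuts → 4 fragments:
  92–160 → 69 bp
  161–205 → 45 bp
  206–228 → 23 bp
  229–238 then 1–91 → 10 + 91 = 101 bp
Sorted largest to smallest: 101, 69, 45, 23 bp.

101, 69, 45, 23 bp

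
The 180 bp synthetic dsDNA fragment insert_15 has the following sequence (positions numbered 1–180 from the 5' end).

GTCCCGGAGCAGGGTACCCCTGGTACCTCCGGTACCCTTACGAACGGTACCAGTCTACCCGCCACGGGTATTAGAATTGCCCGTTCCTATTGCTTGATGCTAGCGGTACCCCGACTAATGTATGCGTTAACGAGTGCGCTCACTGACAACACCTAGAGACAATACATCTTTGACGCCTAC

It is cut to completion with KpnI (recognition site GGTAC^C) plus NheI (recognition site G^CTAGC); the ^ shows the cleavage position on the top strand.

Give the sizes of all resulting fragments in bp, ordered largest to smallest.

KpnI sites (GGTACC) start at positions 13, 22, 31, 46, 105.
KpnI cuts after base 5 of each site (before the last base), so after positions 17, 26, 35, 50, 109.
The NheI site (GCTAGC) starts at position 99.
NheI cuts after the first base of each site, so after position 99.
Combined cut positions: 17, 26, 35, 50, 99, 109.
Linear molecule, 6 cuts → 7 fragments:
  1–17 → 17 bp
  18–26 → 9 bp
  27–35 → 9 bp
  36–50 → 15 bp
  51–99 → 49 bp
  100–109 → 10 bp
  110–180 → 71 bp
Sorted largest to smallest: 71, 49, 17, 15, 10, 9, 9 bp.

71, 49, 17, 15, 10, 9, 9 bp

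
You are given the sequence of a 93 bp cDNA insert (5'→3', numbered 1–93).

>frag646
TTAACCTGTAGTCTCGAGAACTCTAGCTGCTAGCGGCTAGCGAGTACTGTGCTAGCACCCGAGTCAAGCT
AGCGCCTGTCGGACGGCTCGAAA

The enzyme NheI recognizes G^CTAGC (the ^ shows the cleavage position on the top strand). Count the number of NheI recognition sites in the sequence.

GCTAGC occurs starting at positions 29, 36, 51, 68.
NheI cuts at 4 sites.

4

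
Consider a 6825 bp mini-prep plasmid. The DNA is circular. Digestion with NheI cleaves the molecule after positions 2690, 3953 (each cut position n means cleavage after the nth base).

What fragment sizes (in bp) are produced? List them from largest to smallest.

Circular molecule, 2 cuts → 2 fragments:
  3953 − 2690 = 1263 bp
  wrap: 6825 − 3953 + 2690 = 5562 bp
Sorted largest to smallest: 5562, 1263 bp.

5562, 1263 bp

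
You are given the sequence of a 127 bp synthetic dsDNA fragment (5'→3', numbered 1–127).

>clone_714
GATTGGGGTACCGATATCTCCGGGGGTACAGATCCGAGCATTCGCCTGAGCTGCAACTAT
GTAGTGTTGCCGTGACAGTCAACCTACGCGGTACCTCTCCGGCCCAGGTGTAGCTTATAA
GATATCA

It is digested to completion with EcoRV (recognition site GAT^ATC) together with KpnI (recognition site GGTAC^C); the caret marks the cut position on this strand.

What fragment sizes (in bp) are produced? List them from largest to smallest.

EcoRV sites (GATATC) start at positions 13, 121.
EcoRV cuts after base 3 of each site, so after positions 15, 123.
KpnI sites (GGTACC) start at positions 7, 90.
KpnI cuts after base 5 of each site (before the last base), so after positions 11, 94.
Combined cut positions: 11, 15, 94, 123.
Linear molecule, 4 cuts → 5 fragments:
  1–11 → 11 bp
  12–15 → 4 bp
  16–94 → 79 bp
  95–123 → 29 bp
  124–127 → 4 bp
Sorted largest to smallest: 79, 29, 11, 4, 4 bp.

79, 29, 11, 4, 4 bp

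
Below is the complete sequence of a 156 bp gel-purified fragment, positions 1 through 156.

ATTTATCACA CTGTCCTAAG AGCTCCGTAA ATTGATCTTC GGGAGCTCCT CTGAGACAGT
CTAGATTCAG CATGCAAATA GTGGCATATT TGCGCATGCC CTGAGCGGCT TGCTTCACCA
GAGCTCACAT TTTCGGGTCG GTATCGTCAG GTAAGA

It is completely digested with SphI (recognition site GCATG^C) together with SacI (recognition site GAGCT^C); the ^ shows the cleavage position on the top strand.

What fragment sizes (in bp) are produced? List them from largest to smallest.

31, 27, 27, 24, 24, 23 bp

SphI sites (GCATGC) start at positions 70, 94.
SphI cuts after base 5 of each site (before the last base), so after positions 74, 98.
SacI sites (GAGCTC) start at positions 20, 43, 121.
SacI cuts after base 5 of each site (before the last base), so after positions 24, 47, 125.
Combined cut positions: 24, 47, 74, 98, 125.
Linear molecule, 5 cuts → 6 fragments:
  1–24 → 24 bp
  25–47 → 23 bp
  48–74 → 27 bp
  75–98 → 24 bp
  99–125 → 27 bp
  126–156 → 31 bp
Sorted largest to smallest: 31, 27, 27, 24, 24, 23 bp.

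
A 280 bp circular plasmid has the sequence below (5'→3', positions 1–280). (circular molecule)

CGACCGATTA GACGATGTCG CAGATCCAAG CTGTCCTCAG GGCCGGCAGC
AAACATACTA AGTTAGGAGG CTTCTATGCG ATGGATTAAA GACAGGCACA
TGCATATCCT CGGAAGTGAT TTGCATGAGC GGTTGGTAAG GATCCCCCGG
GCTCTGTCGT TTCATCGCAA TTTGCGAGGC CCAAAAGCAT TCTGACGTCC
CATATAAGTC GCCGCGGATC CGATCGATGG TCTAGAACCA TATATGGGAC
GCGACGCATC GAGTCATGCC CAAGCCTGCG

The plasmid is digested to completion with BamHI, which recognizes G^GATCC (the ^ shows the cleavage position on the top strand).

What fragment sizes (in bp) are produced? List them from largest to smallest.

204, 76 bp

BamHI sites (GGATCC) start at positions 140, 216.
BamHI cuts after the first base of each site, so after positions 140, 216.
Circular molecule, 2 cuts → 2 fragments:
  141–216 → 76 bp
  217–280 then 1–140 → 64 + 140 = 204 bp
Sorted largest to smallest: 204, 76 bp.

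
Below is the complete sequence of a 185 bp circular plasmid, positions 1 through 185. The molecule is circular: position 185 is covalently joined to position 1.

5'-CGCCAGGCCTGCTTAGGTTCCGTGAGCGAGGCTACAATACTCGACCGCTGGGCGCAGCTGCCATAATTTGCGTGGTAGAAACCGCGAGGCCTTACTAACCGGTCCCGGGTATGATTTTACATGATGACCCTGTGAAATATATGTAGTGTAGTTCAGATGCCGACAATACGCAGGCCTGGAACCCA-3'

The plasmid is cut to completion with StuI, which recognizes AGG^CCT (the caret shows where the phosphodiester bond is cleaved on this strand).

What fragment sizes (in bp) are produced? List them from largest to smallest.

StuI sites (AGGCCT) start at positions 5, 87, 172.
StuI cuts after base 3 of each site, so after positions 7, 89, 174.
Circular molecule, 3 cuts → 3 fragments:
  8–89 → 82 bp
  90–174 → 85 bp
  175–185 then 1–7 → 11 + 7 = 18 bp
Sorted largest to smallest: 85, 82, 18 bp.

85, 82, 18 bp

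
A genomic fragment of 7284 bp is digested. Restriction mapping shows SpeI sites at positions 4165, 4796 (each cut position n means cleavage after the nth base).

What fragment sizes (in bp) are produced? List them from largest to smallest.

4165, 2488, 631 bp

Linear molecule, 2 cuts → 3 fragments:
  4165 − 0 = 4165 bp
  4796 − 4165 = 631 bp
  7284 − 4796 = 2488 bp
Sorted largest to smallest: 4165, 2488, 631 bp.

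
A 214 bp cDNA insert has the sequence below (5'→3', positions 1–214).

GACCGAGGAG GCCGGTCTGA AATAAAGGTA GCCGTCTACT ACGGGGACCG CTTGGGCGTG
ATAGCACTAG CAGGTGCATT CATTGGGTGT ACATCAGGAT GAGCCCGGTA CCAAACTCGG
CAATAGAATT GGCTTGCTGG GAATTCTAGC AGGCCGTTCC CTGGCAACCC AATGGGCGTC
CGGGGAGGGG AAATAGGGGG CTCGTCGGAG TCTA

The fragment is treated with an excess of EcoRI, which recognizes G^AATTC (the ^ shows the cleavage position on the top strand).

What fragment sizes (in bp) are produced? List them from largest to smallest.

The EcoRI site (GAATTC) starts at position 141.
EcoRI cuts after the first base of each site, so after position 141.
Linear molecule, 1 cut → 2 fragments:
  1–141 → 141 bp
  142–214 → 73 bp
Sorted largest to smallest: 141, 73 bp.

141, 73 bp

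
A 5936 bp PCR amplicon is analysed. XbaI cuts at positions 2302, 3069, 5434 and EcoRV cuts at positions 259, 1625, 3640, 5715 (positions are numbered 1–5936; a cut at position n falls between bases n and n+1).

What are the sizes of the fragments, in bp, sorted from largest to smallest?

1794, 1366, 767, 677, 571, 281, 259, 221 bp

Combined cut positions (sorted): 259, 1625, 2302, 3069, 3640, 5434, 5715.
Linear molecule, 7 cuts → 8 fragments:
  259 − 0 = 259 bp
  1625 − 259 = 1366 bp
  2302 − 1625 = 677 bp
  3069 − 2302 = 767 bp
  3640 − 3069 = 571 bp
  5434 − 3640 = 1794 bp
  5715 − 5434 = 281 bp
  5936 − 5715 = 221 bp
Sorted largest to smallest: 1794, 1366, 767, 677, 571, 281, 259, 221 bp.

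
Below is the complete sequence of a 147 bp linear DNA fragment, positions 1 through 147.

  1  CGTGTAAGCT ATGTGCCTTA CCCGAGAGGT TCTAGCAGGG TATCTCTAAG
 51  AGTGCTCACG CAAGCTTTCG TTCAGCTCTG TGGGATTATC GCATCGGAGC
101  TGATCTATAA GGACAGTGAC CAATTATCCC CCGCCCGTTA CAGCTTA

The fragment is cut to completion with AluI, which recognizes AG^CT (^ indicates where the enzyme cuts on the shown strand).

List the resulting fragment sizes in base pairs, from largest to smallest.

AluI sites (AGCT) start at positions 7, 63, 74, 98, 142.
AluI cuts after base 2 of each site, so after positions 8, 64, 75, 99, 143.
Linear molecule, 5 cuts → 6 fragments:
  1–8 → 8 bp
  9–64 → 56 bp
  65–75 → 11 bp
  76–99 → 24 bp
  100–143 → 44 bp
  144–147 → 4 bp
Sorted largest to smallest: 56, 44, 24, 11, 8, 4 bp.

56, 44, 24, 11, 8, 4 bp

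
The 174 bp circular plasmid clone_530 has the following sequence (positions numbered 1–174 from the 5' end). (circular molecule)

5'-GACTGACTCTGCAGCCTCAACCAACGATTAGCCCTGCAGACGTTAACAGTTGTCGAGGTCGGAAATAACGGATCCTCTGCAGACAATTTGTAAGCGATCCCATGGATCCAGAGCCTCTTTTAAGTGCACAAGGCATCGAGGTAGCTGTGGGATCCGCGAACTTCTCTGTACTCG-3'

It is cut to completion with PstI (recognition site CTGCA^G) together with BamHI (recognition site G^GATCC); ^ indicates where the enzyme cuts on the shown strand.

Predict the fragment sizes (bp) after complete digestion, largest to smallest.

PstI sites (CTGCAG) start at positions 9, 34, 77.
PstI cuts after base 5 of each site (before the last base), so after positions 13, 38, 81.
BamHI sites (GGATCC) start at positions 70, 104, 150.
BamHI cuts after the first base of each site, so after positions 70, 104, 150.
Combined cut positions: 13, 38, 70, 81, 104, 150.
Circular molecule, 6 cuts → 6 fragments:
  14–38 → 25 bp
  39–70 → 32 bp
  71–81 → 11 bp
  82–104 → 23 bp
  105–150 → 46 bp
  151–174 then 1–13 → 24 + 13 = 37 bp
Sorted largest to smallest: 46, 37, 32, 25, 23, 11 bp.

46, 37, 32, 25, 23, 11 bp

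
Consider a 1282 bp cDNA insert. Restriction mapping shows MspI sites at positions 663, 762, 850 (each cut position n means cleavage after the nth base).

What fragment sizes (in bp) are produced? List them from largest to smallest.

663, 432, 99, 88 bp

Linear molecule, 3 cuts → 4 fragments:
  663 − 0 = 663 bp
  762 − 663 = 99 bp
  850 − 762 = 88 bp
  1282 − 850 = 432 bp
Sorted largest to smallest: 663, 432, 99, 88 bp.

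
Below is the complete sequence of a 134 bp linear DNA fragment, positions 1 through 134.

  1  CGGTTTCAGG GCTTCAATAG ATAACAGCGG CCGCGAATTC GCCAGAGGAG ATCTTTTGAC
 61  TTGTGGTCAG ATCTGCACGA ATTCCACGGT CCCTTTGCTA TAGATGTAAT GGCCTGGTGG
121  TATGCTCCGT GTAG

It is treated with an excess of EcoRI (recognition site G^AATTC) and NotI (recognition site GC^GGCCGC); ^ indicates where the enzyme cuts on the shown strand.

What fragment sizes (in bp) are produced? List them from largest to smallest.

55, 44, 28, 7 bp

EcoRI sites (GAATTC) start at positions 35, 79.
EcoRI cuts after the first base of each site, so after positions 35, 79.
The NotI site (GCGGCCGC) starts at position 27.
NotI cuts after base 2 of each site, so after position 28.
Combined cut positions: 28, 35, 79.
Linear molecule, 3 cuts → 4 fragments:
  1–28 → 28 bp
  29–35 → 7 bp
  36–79 → 44 bp
  80–134 → 55 bp
Sorted largest to smallest: 55, 44, 28, 7 bp.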